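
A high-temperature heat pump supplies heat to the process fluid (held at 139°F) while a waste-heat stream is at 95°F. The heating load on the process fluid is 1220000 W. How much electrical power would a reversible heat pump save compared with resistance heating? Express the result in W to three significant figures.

In absolute terms T_C = 308.15 K and T_H = 332.59 K, so ΔT = 24.44 K.
COP_Carnot = T_H/ΔT = 332.59/24.44 = 13.61.
Resistance heating needs Ẇ_res = Q̇_H = 1220000 W; the reversible heat pump needs only Ẇ_hp = Q̇_H/COP = 89670 W.
Saving = 1220000 − 89670 = 1130000 W.

1130000 W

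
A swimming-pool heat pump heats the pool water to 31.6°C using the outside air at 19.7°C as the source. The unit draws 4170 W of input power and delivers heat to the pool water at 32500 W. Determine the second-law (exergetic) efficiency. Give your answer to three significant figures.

0.304

COP_actual = Q̇_H/Ẇ = 32500/4170 = 7.794.
In absolute terms T_C = 292.85 K and T_H = 304.75 K, so ΔT = 11.90 K.
COP_Carnot = T_H/ΔT = 304.75/11.90 = 25.61.
η_II = COP_actual/COP_Carnot = 7.794/25.61 = 0.3043.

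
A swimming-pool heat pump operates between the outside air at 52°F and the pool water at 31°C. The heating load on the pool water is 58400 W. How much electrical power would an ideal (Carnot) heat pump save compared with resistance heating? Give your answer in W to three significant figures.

54600 W

In absolute terms T_C = 284.26 K and T_H = 304.15 K, so ΔT = 19.89 K.
COP_Carnot = T_H/ΔT = 304.15/19.89 = 15.29.
Resistance heating needs Ẇ_res = Q̇_H = 58400 W; the reversible heat pump needs only Ẇ_hp = Q̇_H/COP = 3819 W.
Saving = 58400 − 3819 = 54580 W.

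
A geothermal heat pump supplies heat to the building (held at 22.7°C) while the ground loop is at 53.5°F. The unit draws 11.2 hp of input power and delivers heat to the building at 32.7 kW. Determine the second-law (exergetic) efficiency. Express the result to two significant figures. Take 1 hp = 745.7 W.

Converting, Q̇_H = 32.70 kW = 43.85 hp, so COP_actual = Q̇_H/Ẇ = 43.85/11.20 = 3.915.
In absolute terms T_C = 285.09 K and T_H = 295.85 K, so ΔT = 10.76 K.
COP_Carnot = T_H/ΔT = 295.85/10.76 = 27.51.
η_II = COP_actual/COP_Carnot = 3.915/27.51 = 0.1423.

0.14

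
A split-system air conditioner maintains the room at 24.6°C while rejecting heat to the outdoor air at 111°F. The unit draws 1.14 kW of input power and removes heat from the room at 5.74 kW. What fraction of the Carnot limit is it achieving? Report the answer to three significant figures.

COP_actual = Q̇_C/Ẇ = 5.740/1.140 = 5.035.
In absolute terms T_C = 297.75 K and T_H = 317.04 K, so ΔT = 19.29 K.
COP_Carnot = T_C/ΔT = 297.75/19.29 = 15.44.
η_II = COP_actual/COP_Carnot = 5.035/15.44 = 0.3262.

0.326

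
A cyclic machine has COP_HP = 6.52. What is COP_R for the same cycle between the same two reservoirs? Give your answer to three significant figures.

Since Q_H = Q_C + W for any cycle, COP_R = Q_C/W = Q_H/W − 1.
COP_R = 6.52 − 1 = 5.52.

5.52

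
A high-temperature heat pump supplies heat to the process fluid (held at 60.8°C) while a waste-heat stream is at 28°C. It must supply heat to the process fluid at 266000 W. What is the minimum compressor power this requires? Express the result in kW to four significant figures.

In absolute terms T_C = 301.15 K and T_H = 333.95 K, so ΔT = 32.80 K.
COP_Carnot = T_H/ΔT = 333.95/32.80 = 10.18.
Ẇ_min = Q̇/COP_Carnot = 266000/10.18 = 26130 W = 26.13 kW.

26.13 kW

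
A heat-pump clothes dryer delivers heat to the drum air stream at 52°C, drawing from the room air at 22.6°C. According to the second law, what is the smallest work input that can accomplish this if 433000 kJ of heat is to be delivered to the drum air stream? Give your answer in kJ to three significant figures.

39200 kJ

In absolute terms T_C = 295.75 K and T_H = 325.15 K, so ΔT = 29.40 K.
The reversible limit is COP_HP = T_H/ΔT = 11.06, so W_min = Q_H/COP = Q_H·ΔT/T_H.
W_min = 433000 × 29.40/325.15 = 39150 kJ.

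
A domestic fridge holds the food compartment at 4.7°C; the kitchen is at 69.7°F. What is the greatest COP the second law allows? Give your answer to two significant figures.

17

In absolute terms T_C = 277.85 K and T_H = 294.09 K, so ΔT = 16.24 K.
For a reversible cycle, COP_Carnot = T_C/ΔT = 277.85/16.24 = 17.10.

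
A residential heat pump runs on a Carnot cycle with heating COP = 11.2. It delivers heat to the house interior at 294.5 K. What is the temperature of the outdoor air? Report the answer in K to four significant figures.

268.2 K

COP_HP = T_H/(T_H − T_C) gives T_H − T_C = T_H/COP.
With T_H = 294.50 K, T_C = 294.50 × (1 − 1/11.2) = 268.21 K.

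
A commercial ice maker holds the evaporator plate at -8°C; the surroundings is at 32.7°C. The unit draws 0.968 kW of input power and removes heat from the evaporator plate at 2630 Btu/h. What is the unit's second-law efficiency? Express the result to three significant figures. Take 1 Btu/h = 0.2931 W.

Converting, Q̇_C = 2630 Btu/h = 0.7709 kW, so COP_actual = Q̇_C/Ẇ = 0.7709/0.9680 = 0.7963.
In absolute terms T_C = 265.15 K and T_H = 305.85 K, so ΔT = 40.70 K.
COP_Carnot = T_C/ΔT = 265.15/40.70 = 6.515.
η_II = COP_actual/COP_Carnot = 0.7963/6.515 = 0.1222.

0.122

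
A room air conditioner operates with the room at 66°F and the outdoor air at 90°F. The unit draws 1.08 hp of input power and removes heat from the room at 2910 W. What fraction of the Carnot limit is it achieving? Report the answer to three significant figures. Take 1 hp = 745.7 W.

Converting, Q̇_C = 2910 W = 3.902 hp, so COP_actual = Q̇_C/Ẇ = 3.902/1.080 = 3.613.
In absolute terms T_C = 292.04 K and T_H = 305.37 K, so ΔT = 13.33 K.
COP_Carnot = T_C/ΔT = 292.04/13.33 = 21.90.
η_II = COP_actual/COP_Carnot = 3.613/21.90 = 0.1650.

0.165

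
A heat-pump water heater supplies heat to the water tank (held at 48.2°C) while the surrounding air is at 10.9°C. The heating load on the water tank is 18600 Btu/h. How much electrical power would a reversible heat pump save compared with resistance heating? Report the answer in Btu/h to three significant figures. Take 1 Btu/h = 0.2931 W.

In absolute terms T_C = 284.05 K and T_H = 321.35 K, so ΔT = 37.30 K.
COP_Carnot = T_H/ΔT = 321.35/37.30 = 8.615.
Resistance heating needs Ẇ_res = Q̇_H = 18600 Btu/h; the reversible heat pump needs only Ẇ_hp = Q̇_H/COP = 2159 Btu/h.
Saving = 18600 − 2159 = 16440 Btu/h.

16400 Btu/h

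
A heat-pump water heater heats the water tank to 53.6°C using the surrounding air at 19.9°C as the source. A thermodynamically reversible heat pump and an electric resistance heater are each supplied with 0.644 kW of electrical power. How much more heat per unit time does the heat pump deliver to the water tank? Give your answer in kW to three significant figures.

5.60 kW

In absolute terms T_C = 293.05 K and T_H = 326.75 K, so ΔT = 33.70 K.
COP_Carnot = T_H/ΔT = 326.75/33.70 = 9.696.
The heat pump delivers Q̇_H = COP × Ẇ = 6.244 kW; the resistance heater delivers Ẇ = 0.6440 kW.
Extra = (COP − 1)·Ẇ = 5.600 kW.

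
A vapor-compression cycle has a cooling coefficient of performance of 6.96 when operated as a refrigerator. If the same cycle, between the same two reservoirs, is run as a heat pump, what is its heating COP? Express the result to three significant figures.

The first law on one cycle gives Q_H = Q_C + W, so Q_H/W = Q_C/W + 1.
COP_HP = COP_R + 1 = 6.96 + 1 = 7.96.

7.96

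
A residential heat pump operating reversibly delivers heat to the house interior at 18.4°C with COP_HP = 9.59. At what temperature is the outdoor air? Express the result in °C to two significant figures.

-12 °C

COP_HP = T_H/(T_H − T_C) gives T_H − T_C = T_H/COP.
With T_H = 291.55 K, T_C = 291.55 × (1 − 1/9.59) = 261.15 K.
Converting, 261.15 K = -12.00°C.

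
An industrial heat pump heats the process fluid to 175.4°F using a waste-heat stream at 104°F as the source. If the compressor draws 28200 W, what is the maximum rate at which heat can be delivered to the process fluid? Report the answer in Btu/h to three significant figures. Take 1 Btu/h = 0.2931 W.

856000 Btu/h

In absolute terms T_C = 313.15 K and T_H = 352.82 K, so ΔT = 39.67 K.
COP_Carnot = T_H/ΔT = 352.82/39.67 = 8.895.
Q̇_max = COP_Carnot × Ẇ = 8.895 × 28200 W = 250800 W = 855800 Btu/h.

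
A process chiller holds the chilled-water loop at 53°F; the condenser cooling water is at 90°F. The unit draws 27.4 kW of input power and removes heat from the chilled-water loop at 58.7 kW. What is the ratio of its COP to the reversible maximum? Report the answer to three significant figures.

0.155

COP_actual = Q̇_C/Ẇ = 58.70/27.40 = 2.142.
In absolute terms T_C = 284.82 K and T_H = 305.37 K, so ΔT = 20.56 K.
COP_Carnot = T_C/ΔT = 284.82/20.56 = 13.86.
η_II = COP_actual/COP_Carnot = 2.142/13.86 = 0.1546.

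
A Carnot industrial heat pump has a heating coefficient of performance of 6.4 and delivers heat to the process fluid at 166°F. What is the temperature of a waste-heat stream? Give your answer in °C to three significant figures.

COP_HP = T_H/(T_H − T_C) gives T_H − T_C = T_H/COP.
With T_H = 347.59 K, T_C = 347.59 × (1 − 1/6.4) = 293.28 K.
Converting, 293.28 K = 20.13°C.

20.1 °C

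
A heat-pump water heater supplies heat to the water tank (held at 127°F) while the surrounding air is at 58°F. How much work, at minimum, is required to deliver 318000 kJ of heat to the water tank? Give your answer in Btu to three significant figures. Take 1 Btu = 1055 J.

In absolute terms T_C = 287.59 K and T_H = 325.93 K, so ΔT = 38.33 K.
The reversible limit is COP_HP = T_H/ΔT = 8.502, so W_min = Q_H/COP = Q_H·ΔT/T_H.
W_min = 318000 × 38.33/325.93 = 37400 kJ = 35450 Btu.

35500 Btu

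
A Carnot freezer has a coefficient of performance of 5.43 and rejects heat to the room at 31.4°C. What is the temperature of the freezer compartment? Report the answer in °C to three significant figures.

-16.0 °C

For a Carnot refrigerator COP_R = T_C/(T_H − T_C), so T_C = COP·T_H/(1 + COP).
With T_H = 304.55 K, T_C = 5.43 × 304.55/6.430 = 257.19 K.
Converting, 257.19 K = -15.96°C.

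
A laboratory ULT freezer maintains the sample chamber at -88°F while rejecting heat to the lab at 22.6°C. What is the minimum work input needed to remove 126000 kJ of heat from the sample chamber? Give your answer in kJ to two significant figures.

In absolute terms T_C = 206.48 K and T_H = 295.75 K, so ΔT = 89.27 K.
The reversible limit is COP_R = T_C/ΔT = 2.313, so W_min = Q_C/COP = Q_C·ΔT/T_C.
W_min = 126000 × 89.27/206.48 = 54470 kJ.

54000 kJ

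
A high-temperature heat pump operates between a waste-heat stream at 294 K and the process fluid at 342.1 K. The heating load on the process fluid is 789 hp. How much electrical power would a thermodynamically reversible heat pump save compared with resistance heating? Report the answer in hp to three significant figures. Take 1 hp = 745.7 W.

The reservoir spacing is ΔT = 342.1 − 294 = 48.10 K.
COP_Carnot = T_H/ΔT = 342.10/48.10 = 7.112.
Resistance heating needs Ẇ_res = Q̇_H = 789.0 hp; the reversible heat pump needs only Ẇ_hp = Q̇_H/COP = 110.9 hp.
Saving = 789.0 − 110.9 = 678.1 hp.

678 hp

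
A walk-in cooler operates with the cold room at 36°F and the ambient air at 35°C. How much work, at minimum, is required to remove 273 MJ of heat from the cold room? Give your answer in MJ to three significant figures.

32.5 MJ

In absolute terms T_C = 275.37 K and T_H = 308.15 K, so ΔT = 32.78 K.
The reversible limit is COP_R = T_C/ΔT = 8.401, so W_min = Q_C/COP = Q_C·ΔT/T_C.
W_min = 273.0 × 32.78/275.37 = 32.50 MJ.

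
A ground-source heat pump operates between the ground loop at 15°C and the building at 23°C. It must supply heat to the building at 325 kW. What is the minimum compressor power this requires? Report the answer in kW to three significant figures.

8.78 kW

In absolute terms T_C = 288.15 K and T_H = 296.15 K, so ΔT = 8.000 K.
COP_Carnot = T_H/ΔT = 296.15/8.000 = 37.02.
Ẇ_min = Q̇/COP_Carnot = 325.0/37.02 = 8.779 kW.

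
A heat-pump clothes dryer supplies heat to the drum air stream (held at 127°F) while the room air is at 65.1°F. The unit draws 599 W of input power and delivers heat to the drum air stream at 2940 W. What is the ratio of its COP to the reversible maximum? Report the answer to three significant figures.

COP_actual = Q̇_H/Ẇ = 2940/599.0 = 4.908.
In absolute terms T_C = 291.54 K and T_H = 325.93 K, so ΔT = 34.39 K.
COP_Carnot = T_H/ΔT = 325.93/34.39 = 9.478.
η_II = COP_actual/COP_Carnot = 4.908/9.478 = 0.5179.

0.518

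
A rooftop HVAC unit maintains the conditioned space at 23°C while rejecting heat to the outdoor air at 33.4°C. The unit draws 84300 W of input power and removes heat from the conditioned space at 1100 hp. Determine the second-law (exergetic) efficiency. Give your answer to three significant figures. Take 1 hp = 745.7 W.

0.342

Converting, Q̇_C = 1100 hp = 820300 W, so COP_actual = Q̇_C/Ẇ = 820300/84300 = 9.730.
In absolute terms T_C = 296.15 K and T_H = 306.55 K, so ΔT = 10.40 K.
COP_Carnot = T_C/ΔT = 296.15/10.40 = 28.48.
η_II = COP_actual/COP_Carnot = 9.730/28.48 = 0.3417.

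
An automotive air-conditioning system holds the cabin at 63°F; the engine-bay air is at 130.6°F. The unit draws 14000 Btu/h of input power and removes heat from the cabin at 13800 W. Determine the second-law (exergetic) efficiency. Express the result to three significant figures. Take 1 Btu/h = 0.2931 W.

0.435

Converting, Q̇_C = 13800 W = 47080 Btu/h, so COP_actual = Q̇_C/Ẇ = 47080/14000 = 3.363.
In absolute terms T_C = 290.37 K and T_H = 327.93 K, so ΔT = 37.56 K.
COP_Carnot = T_C/ΔT = 290.37/37.56 = 7.732.
η_II = COP_actual/COP_Carnot = 3.363/7.732 = 0.4350.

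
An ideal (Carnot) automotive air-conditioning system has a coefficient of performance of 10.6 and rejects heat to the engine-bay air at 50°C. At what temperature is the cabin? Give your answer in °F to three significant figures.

71.9 °F

For a Carnot refrigerator COP_R = T_C/(T_H − T_C), so T_C = COP·T_H/(1 + COP).
With T_H = 323.15 K, T_C = 10.6 × 323.15/11.60 = 295.29 K.
Converting, 295.29 K = 71.86°F.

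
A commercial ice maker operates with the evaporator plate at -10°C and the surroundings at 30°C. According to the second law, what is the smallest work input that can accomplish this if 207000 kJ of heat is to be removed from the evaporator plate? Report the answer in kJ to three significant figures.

In absolute terms T_C = 263.15 K and T_H = 303.15 K, so ΔT = 40.00 K.
The reversible limit is COP_R = T_C/ΔT = 6.579, so W_min = Q_C/COP = Q_C·ΔT/T_C.
W_min = 207000 × 40.00/263.15 = 31460 kJ.

31500 kJ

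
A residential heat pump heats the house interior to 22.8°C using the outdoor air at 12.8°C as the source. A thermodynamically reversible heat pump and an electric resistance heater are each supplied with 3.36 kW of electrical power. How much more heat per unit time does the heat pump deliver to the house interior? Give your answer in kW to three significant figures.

96.1 kW

In absolute terms T_C = 285.95 K and T_H = 295.95 K, so ΔT = 10.00 K.
COP_Carnot = T_H/ΔT = 295.95/10.00 = 29.60.
The heat pump delivers Q̇_H = COP × Ẇ = 99.44 kW; the resistance heater delivers Ẇ = 3.360 kW.
Extra = (COP − 1)·Ẇ = 96.08 kW.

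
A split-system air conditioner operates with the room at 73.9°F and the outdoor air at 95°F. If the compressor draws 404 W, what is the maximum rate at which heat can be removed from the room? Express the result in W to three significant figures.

10200 W

In absolute terms T_C = 296.43 K and T_H = 308.15 K, so ΔT = 11.72 K.
COP_Carnot = T_C/ΔT = 296.43/11.72 = 25.29.
Q̇_max = COP_Carnot × Ẇ = 25.29 × 404.0 W = 10220 W.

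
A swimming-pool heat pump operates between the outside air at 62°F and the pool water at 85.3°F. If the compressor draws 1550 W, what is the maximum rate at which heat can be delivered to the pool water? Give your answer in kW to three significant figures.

36.3 kW

In absolute terms T_C = 289.82 K and T_H = 302.76 K, so ΔT = 12.94 K.
COP_Carnot = T_H/ΔT = 302.76/12.94 = 23.39.
Q̇_max = COP_Carnot × Ẇ = 23.39 × 1550 W = 36250 W = 36.25 kW.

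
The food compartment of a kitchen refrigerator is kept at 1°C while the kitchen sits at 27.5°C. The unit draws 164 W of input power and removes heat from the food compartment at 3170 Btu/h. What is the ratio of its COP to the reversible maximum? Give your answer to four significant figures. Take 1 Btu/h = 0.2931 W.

0.5476

Converting, Q̇_C = 3170 Btu/h = 929.1 W, so COP_actual = Q̇_C/Ẇ = 929.1/164.0 = 5.665.
In absolute terms T_C = 274.15 K and T_H = 300.65 K, so ΔT = 26.50 K.
COP_Carnot = T_C/ΔT = 274.15/26.50 = 10.35.
η_II = COP_actual/COP_Carnot = 5.665/10.35 = 0.5476.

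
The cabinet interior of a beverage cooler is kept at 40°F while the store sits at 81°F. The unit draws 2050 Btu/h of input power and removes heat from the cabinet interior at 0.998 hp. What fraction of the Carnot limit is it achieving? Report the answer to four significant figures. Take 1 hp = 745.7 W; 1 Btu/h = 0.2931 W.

Converting, Q̇_C = 0.9980 hp = 2539 Btu/h, so COP_actual = Q̇_C/Ẇ = 2539/2050 = 1.239.
In absolute terms T_C = 277.59 K and T_H = 300.37 K, so ΔT = 22.78 K.
COP_Carnot = T_C/ΔT = 277.59/22.78 = 12.19.
η_II = COP_actual/COP_Carnot = 1.239/12.19 = 0.1016.

0.1016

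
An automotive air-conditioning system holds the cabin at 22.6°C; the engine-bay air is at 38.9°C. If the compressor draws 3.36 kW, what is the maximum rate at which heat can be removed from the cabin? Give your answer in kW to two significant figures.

In absolute terms T_C = 295.75 K and T_H = 312.05 K, so ΔT = 16.30 K.
COP_Carnot = T_C/ΔT = 295.75/16.30 = 18.14.
Q̇_max = COP_Carnot × Ẇ = 18.14 × 3.360 kW = 60.96 kW.

61 kW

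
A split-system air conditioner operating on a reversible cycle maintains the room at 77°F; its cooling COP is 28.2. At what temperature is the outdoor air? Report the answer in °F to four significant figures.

96.03 °F

COP_R = T_C/(T_H − T_C) gives T_H − T_C = T_C/COP.
With T_C = 298.15 K, T_H = 298.15 × (1 + 1/28.2) = 308.72 K.
Converting, 308.72 K = 96.03°F.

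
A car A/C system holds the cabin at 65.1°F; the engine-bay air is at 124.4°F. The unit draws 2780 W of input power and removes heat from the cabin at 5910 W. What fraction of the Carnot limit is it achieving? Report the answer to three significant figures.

COP_actual = Q̇_C/Ẇ = 5910/2780 = 2.126.
In absolute terms T_C = 291.54 K and T_H = 324.48 K, so ΔT = 32.94 K.
COP_Carnot = T_C/ΔT = 291.54/32.94 = 8.849.
η_II = COP_actual/COP_Carnot = 2.126/8.849 = 0.2402.

0.240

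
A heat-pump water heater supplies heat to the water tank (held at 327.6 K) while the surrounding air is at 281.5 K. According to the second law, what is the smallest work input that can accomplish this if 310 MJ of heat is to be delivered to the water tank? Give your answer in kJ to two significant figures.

44000 kJ

The reservoir spacing is ΔT = 327.6 − 281.5 = 46.10 K.
The reversible limit is COP_HP = T_H/ΔT = 7.106, so W_min = Q_H/COP = Q_H·ΔT/T_H.
W_min = 310.0 × 46.10/327.60 = 43.62 MJ = 43620 kJ.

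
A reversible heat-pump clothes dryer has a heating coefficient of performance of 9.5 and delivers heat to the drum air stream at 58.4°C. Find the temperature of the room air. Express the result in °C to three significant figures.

23.5 °C

COP_HP = T_H/(T_H − T_C) gives T_H − T_C = T_H/COP.
With T_H = 331.55 K, T_C = 331.55 × (1 − 1/9.5) = 296.65 K.
Converting, 296.65 K = 23.50°C.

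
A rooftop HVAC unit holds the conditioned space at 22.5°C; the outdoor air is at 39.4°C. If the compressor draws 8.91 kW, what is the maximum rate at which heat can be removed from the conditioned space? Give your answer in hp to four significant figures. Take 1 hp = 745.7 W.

In absolute terms T_C = 295.65 K and T_H = 312.55 K, so ΔT = 16.90 K.
COP_Carnot = T_C/ΔT = 295.65/16.90 = 17.49.
Q̇_max = COP_Carnot × Ẇ = 17.49 × 8.910 kW = 155.9 kW = 209.0 hp.

209.0 hp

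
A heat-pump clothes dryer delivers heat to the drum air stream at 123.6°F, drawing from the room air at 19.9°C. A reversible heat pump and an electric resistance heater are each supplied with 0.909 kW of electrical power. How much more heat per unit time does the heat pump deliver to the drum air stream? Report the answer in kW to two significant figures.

In absolute terms T_C = 293.05 K and T_H = 324.04 K, so ΔT = 30.99 K.
COP_Carnot = T_H/ΔT = 324.04/30.99 = 10.46.
The heat pump delivers Q̇_H = COP × Ẇ = 9.505 kW; the resistance heater delivers Ẇ = 0.9090 kW.
Extra = (COP − 1)·Ẇ = 8.596 kW.

8.6 kW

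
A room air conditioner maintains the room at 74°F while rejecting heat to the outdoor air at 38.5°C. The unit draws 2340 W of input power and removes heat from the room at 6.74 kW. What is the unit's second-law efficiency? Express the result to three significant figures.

0.147

Converting, Q̇_C = 6.740 kW = 6740 W, so COP_actual = Q̇_C/Ẇ = 6740/2340 = 2.880.
In absolute terms T_C = 296.48 K and T_H = 311.65 K, so ΔT = 15.17 K.
COP_Carnot = T_C/ΔT = 296.48/15.17 = 19.55.
η_II = COP_actual/COP_Carnot = 2.880/19.55 = 0.1473.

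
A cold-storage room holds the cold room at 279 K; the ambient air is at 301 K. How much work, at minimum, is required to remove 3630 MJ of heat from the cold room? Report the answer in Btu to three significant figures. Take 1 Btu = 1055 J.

The reservoir spacing is ΔT = 301 − 279 = 22.00 K.
The reversible limit is COP_R = T_C/ΔT = 12.68, so W_min = Q_C/COP = Q_C·ΔT/T_C.
W_min = 3630 × 22.00/279.00 = 286.2 MJ = 271300 Btu.

271000 Btu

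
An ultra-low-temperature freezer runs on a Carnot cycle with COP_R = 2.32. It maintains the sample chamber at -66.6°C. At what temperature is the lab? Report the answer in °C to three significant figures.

22.4 °C

COP_R = T_C/(T_H − T_C) gives T_H − T_C = T_C/COP.
With T_C = 206.55 K, T_H = 206.55 × (1 + 1/2.32) = 295.58 K.
Converting, 295.58 K = 22.43°C.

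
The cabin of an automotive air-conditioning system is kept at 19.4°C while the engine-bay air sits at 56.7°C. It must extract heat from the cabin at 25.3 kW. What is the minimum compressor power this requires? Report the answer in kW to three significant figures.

In absolute terms T_C = 292.55 K and T_H = 329.85 K, so ΔT = 37.30 K.
COP_Carnot = T_C/ΔT = 292.55/37.30 = 7.843.
Ẇ_min = Q̇/COP_Carnot = 25.30/7.843 = 3.226 kW.

3.23 kW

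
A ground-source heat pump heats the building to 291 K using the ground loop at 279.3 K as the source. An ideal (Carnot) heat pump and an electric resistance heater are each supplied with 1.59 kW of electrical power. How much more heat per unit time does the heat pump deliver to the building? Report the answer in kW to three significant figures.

The reservoir spacing is ΔT = 291 − 279.3 = 11.70 K.
COP_Carnot = T_H/ΔT = 291.00/11.70 = 24.87.
The heat pump delivers Q̇_H = COP × Ẇ = 39.55 kW; the resistance heater delivers Ẇ = 1.590 kW.
Extra = (COP − 1)·Ẇ = 37.96 kW.

38.0 kW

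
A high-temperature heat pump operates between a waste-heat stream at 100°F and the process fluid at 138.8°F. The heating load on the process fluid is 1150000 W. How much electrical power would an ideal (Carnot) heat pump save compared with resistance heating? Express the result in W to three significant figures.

In absolute terms T_C = 310.93 K and T_H = 332.48 K, so ΔT = 21.56 K.
COP_Carnot = T_H/ΔT = 332.48/21.56 = 15.42.
Resistance heating needs Ẇ_res = Q̇_H = 1150000 W; the reversible heat pump needs only Ẇ_hp = Q̇_H/COP = 74560 W.
Saving = 1150000 − 74560 = 1075000 W.

1080000 W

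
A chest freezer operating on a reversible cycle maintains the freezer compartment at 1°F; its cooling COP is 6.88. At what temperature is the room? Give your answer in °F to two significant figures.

COP_R = T_C/(T_H − T_C) gives T_H − T_C = T_C/COP.
With T_C = 255.93 K, T_H = 255.93 × (1 + 1/6.88) = 293.13 K.
Converting, 293.13 K = 67.96°F.

68 °F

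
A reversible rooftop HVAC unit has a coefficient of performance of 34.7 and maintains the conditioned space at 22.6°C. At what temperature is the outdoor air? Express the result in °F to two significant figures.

88 °F

COP_R = T_C/(T_H − T_C) gives T_H − T_C = T_C/COP.
With T_C = 295.75 K, T_H = 295.75 × (1 + 1/34.7) = 304.27 K.
Converting, 304.27 K = 88.02°F.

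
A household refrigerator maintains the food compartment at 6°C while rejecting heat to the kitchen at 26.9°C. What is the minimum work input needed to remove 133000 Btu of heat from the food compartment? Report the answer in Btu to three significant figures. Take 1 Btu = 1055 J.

9960 Btu

In absolute terms T_C = 279.15 K and T_H = 300.05 K, so ΔT = 20.90 K.
The reversible limit is COP_R = T_C/ΔT = 13.36, so W_min = Q_C/COP = Q_C·ΔT/T_C.
W_min = 133000 × 20.90/279.15 = 9958 Btu.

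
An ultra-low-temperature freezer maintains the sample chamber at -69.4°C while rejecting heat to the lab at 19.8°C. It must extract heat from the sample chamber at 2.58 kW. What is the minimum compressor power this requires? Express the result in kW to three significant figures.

1.13 kW

In absolute terms T_C = 203.75 K and T_H = 292.95 K, so ΔT = 89.20 K.
COP_Carnot = T_C/ΔT = 203.75/89.20 = 2.284.
Ẇ_min = Q̇/COP_Carnot = 2.580/2.284 = 1.130 kW.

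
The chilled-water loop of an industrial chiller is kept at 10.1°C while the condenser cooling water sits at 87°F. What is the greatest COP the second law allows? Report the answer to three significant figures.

13.8

In absolute terms T_C = 283.25 K and T_H = 303.71 K, so ΔT = 20.46 K.
For a reversible cycle, COP_Carnot = T_C/ΔT = 283.25/20.46 = 13.85.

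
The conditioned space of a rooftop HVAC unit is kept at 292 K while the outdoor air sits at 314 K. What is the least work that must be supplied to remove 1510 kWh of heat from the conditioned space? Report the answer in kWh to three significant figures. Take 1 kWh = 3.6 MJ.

114 kWh

The reservoir spacing is ΔT = 314 − 292 = 22.00 K.
The reversible limit is COP_R = T_C/ΔT = 13.27, so W_min = Q_C/COP = Q_C·ΔT/T_C.
W_min = 1510 × 22.00/292.00 = 113.8 kWh.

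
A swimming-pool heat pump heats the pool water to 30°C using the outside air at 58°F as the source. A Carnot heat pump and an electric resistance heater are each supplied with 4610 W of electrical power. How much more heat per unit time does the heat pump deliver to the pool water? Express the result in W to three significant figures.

85200 W

In absolute terms T_C = 287.59 K and T_H = 303.15 K, so ΔT = 15.56 K.
COP_Carnot = T_H/ΔT = 303.15/15.56 = 19.49.
The heat pump delivers Q̇_H = COP × Ẇ = 89840 W; the resistance heater delivers Ẇ = 4610 W.
Extra = (COP − 1)·Ẇ = 85230 W.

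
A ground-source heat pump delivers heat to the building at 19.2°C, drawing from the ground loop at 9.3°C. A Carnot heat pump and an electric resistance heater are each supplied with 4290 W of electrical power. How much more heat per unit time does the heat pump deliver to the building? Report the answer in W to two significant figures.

In absolute terms T_C = 282.45 K and T_H = 292.35 K, so ΔT = 9.900 K.
COP_Carnot = T_H/ΔT = 292.35/9.900 = 29.53.
The heat pump delivers Q̇_H = COP × Ẇ = 126700 W; the resistance heater delivers Ẇ = 4290 W.
Extra = (COP − 1)·Ẇ = 122400 W.

120000 W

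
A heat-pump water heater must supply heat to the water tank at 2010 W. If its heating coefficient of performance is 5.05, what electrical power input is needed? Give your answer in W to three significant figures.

Ẇ = Q̇_H/COP_HP = 2010/5.05 = 398.0 W.

398 W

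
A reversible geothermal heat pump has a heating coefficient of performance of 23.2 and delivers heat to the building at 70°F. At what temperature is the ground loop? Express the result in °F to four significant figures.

COP_HP = T_H/(T_H − T_C) gives T_H − T_C = T_H/COP.
With T_H = 294.26 K, T_C = 294.26 × (1 − 1/23.2) = 281.58 K.
Converting, 281.58 K = 47.17°F.

47.17 °F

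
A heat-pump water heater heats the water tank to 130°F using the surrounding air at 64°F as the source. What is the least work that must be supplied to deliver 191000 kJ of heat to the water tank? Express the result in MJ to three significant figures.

In absolute terms T_C = 290.93 K and T_H = 327.59 K, so ΔT = 36.67 K.
The reversible limit is COP_HP = T_H/ΔT = 8.934, so W_min = Q_H/COP = Q_H·ΔT/T_H.
W_min = 191000 × 36.67/327.59 = 21380 kJ = 21.38 MJ.

21.4 MJ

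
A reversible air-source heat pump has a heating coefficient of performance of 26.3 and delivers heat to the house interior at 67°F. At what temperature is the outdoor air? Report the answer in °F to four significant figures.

COP_HP = T_H/(T_H − T_C) gives T_H − T_C = T_H/COP.
With T_H = 292.59 K, T_C = 292.59 × (1 − 1/26.3) = 281.47 K.
Converting, 281.47 K = 46.97°F.

46.97 °F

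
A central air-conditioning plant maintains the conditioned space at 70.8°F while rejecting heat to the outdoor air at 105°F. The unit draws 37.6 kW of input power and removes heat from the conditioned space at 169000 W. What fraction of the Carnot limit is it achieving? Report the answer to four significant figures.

0.2898

Converting, Q̇_C = 169000 W = 169.0 kW, so COP_actual = Q̇_C/Ẇ = 169.0/37.60 = 4.495.
In absolute terms T_C = 294.71 K and T_H = 313.71 K, so ΔT = 19.00 K.
COP_Carnot = T_C/ΔT = 294.71/19.00 = 15.51.
η_II = COP_actual/COP_Carnot = 4.495/15.51 = 0.2898.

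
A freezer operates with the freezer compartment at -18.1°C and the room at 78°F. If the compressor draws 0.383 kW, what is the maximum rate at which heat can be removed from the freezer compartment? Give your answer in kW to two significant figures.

2.2 kW

In absolute terms T_C = 255.05 K and T_H = 298.71 K, so ΔT = 43.66 K.
COP_Carnot = T_C/ΔT = 255.05/43.66 = 5.842.
Q̇_max = COP_Carnot × Ẇ = 5.842 × 0.3830 kW = 2.238 kW.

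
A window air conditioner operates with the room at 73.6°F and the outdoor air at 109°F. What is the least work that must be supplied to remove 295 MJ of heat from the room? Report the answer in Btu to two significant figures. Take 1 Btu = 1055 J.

In absolute terms T_C = 296.26 K and T_H = 315.93 K, so ΔT = 19.67 K.
The reversible limit is COP_R = T_C/ΔT = 15.06, so W_min = Q_C/COP = Q_C·ΔT/T_C.
W_min = 295.0 × 19.67/296.26 = 19.58 MJ = 18560 Btu.

19000 Btu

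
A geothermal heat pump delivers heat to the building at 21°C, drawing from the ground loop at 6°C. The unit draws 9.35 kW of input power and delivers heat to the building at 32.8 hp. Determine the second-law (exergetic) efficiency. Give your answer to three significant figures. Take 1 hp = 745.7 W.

Converting, Q̇_H = 32.80 hp = 24.46 kW, so COP_actual = Q̇_H/Ẇ = 24.46/9.350 = 2.616.
In absolute terms T_C = 279.15 K and T_H = 294.15 K, so ΔT = 15.00 K.
COP_Carnot = T_H/ΔT = 294.15/15.00 = 19.61.
η_II = COP_actual/COP_Carnot = 2.616/19.61 = 0.1334.

0.133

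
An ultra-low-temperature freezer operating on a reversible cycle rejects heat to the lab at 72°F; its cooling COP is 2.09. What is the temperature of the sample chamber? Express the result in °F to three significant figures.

For a Carnot refrigerator COP_R = T_C/(T_H − T_C), so T_C = COP·T_H/(1 + COP).
With T_H = 295.37 K, T_C = 2.09 × 295.37/3.090 = 199.78 K.
Converting, 199.78 K = -100.06°F.

-100 °F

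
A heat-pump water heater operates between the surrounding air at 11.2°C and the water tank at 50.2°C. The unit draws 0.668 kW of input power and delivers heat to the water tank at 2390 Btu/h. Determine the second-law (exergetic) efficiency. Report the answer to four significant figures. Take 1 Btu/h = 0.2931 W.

Converting, Q̇_H = 2390 Btu/h = 0.7005 kW, so COP_actual = Q̇_H/Ẇ = 0.7005/0.6680 = 1.049.
In absolute terms T_C = 284.35 K and T_H = 323.35 K, so ΔT = 39.00 K.
COP_Carnot = T_H/ΔT = 323.35/39.00 = 8.291.
η_II = COP_actual/COP_Carnot = 1.049/8.291 = 0.1265.

0.1265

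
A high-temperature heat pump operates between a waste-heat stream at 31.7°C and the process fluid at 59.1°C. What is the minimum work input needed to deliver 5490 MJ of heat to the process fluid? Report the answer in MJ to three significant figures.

453 MJ

In absolute terms T_C = 304.85 K and T_H = 332.25 K, so ΔT = 27.40 K.
The reversible limit is COP_HP = T_H/ΔT = 12.13, so W_min = Q_H/COP = Q_H·ΔT/T_H.
W_min = 5490 × 27.40/332.25 = 452.7 MJ.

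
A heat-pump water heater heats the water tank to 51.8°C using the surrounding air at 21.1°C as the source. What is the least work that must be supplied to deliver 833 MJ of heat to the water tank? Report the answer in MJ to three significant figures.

78.7 MJ

In absolute terms T_C = 294.25 K and T_H = 324.95 K, so ΔT = 30.70 K.
The reversible limit is COP_HP = T_H/ΔT = 10.58, so W_min = Q_H/COP = Q_H·ΔT/T_H.
W_min = 833.0 × 30.70/324.95 = 78.70 MJ.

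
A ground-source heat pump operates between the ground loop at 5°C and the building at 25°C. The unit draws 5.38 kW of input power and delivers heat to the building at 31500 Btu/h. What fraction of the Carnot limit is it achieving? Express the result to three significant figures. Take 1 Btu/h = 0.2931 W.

Converting, Q̇_H = 31500 Btu/h = 9.233 kW, so COP_actual = Q̇_H/Ẇ = 9.233/5.380 = 1.716.
In absolute terms T_C = 278.15 K and T_H = 298.15 K, so ΔT = 20.00 K.
COP_Carnot = T_H/ΔT = 298.15/20.00 = 14.91.
η_II = COP_actual/COP_Carnot = 1.716/14.91 = 0.1151.

0.115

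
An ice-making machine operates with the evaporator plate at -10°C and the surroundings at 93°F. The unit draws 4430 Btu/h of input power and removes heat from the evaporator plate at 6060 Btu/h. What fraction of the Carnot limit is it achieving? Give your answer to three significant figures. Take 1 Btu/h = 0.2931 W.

COP_actual = Q̇_C/Ẇ = 6060/4430 = 1.368.
In absolute terms T_C = 263.15 K and T_H = 307.04 K, so ΔT = 43.89 K.
COP_Carnot = T_C/ΔT = 263.15/43.89 = 5.996.
η_II = COP_actual/COP_Carnot = 1.368/5.996 = 0.2281.

0.228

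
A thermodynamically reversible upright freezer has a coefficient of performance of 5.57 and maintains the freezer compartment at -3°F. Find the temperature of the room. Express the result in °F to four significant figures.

COP_R = T_C/(T_H − T_C) gives T_H − T_C = T_C/COP.
With T_C = 253.71 K, T_H = 253.71 × (1 + 1/5.57) = 299.25 K.
Converting, 299.25 K = 78.99°F.

78.99 °F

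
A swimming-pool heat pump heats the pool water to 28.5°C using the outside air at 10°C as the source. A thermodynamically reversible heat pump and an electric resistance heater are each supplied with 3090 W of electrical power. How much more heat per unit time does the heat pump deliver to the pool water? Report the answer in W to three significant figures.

47300 W

In absolute terms T_C = 283.15 K and T_H = 301.65 K, so ΔT = 18.50 K.
COP_Carnot = T_H/ΔT = 301.65/18.50 = 16.31.
The heat pump delivers Q̇_H = COP × Ẇ = 50380 W; the resistance heater delivers Ẇ = 3090 W.
Extra = (COP − 1)·Ẇ = 47290 W.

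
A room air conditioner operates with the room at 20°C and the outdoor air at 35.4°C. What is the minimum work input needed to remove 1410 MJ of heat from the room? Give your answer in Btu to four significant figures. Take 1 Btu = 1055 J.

70210 Btu

In absolute terms T_C = 293.15 K and T_H = 308.55 K, so ΔT = 15.40 K.
The reversible limit is COP_R = T_C/ΔT = 19.04, so W_min = Q_C/COP = Q_C·ΔT/T_C.
W_min = 1410 × 15.40/293.15 = 74.07 MJ = 70210 Btu.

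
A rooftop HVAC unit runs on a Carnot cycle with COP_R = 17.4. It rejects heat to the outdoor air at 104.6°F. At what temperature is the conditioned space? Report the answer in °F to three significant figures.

73.9 °F

For a Carnot refrigerator COP_R = T_C/(T_H − T_C), so T_C = COP·T_H/(1 + COP).
With T_H = 313.48 K, T_C = 17.4 × 313.48/18.40 = 296.45 K.
Converting, 296.45 K = 73.93°F.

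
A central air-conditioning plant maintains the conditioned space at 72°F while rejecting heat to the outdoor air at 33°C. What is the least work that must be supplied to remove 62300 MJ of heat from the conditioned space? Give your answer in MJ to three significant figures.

In absolute terms T_C = 295.37 K and T_H = 306.15 K, so ΔT = 10.78 K.
The reversible limit is COP_R = T_C/ΔT = 27.41, so W_min = Q_C/COP = Q_C·ΔT/T_C.
W_min = 62300 × 10.78/295.37 = 2273 MJ.

2270 MJ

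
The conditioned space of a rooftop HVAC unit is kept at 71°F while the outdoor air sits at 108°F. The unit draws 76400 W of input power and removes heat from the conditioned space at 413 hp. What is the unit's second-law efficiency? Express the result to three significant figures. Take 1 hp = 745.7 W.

Converting, Q̇_C = 413.0 hp = 308000 W, so COP_actual = Q̇_C/Ẇ = 308000/76400 = 4.031.
In absolute terms T_C = 294.82 K and T_H = 315.37 K, so ΔT = 20.56 K.
COP_Carnot = T_C/ΔT = 294.82/20.56 = 14.34.
η_II = COP_actual/COP_Carnot = 4.031/14.34 = 0.2811.

0.281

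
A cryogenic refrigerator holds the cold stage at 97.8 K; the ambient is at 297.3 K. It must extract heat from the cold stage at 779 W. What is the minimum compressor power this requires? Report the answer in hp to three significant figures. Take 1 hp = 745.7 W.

The reservoir spacing is ΔT = 297.3 − 97.8 = 199.5 K.
COP_Carnot = T_C/ΔT = 97.80/199.5 = 0.4902.
Ẇ_min = Q̇/COP_Carnot = 779.0/0.4902 = 1589 W = 2.131 hp.

2.13 hp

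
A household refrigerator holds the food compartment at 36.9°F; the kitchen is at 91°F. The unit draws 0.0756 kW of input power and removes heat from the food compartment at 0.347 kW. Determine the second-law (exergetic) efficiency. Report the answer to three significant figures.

COP_actual = Q̇_C/Ẇ = 0.3470/0.07560 = 4.590.
In absolute terms T_C = 275.87 K and T_H = 305.93 K, so ΔT = 30.06 K.
COP_Carnot = T_C/ΔT = 275.87/30.06 = 9.179.
η_II = COP_actual/COP_Carnot = 4.590/9.179 = 0.5001.

0.500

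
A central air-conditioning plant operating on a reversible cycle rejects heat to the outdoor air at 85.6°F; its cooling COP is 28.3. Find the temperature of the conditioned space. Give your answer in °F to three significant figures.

67.0 °F

For a Carnot refrigerator COP_R = T_C/(T_H − T_C), so T_C = COP·T_H/(1 + COP).
With T_H = 302.93 K, T_C = 28.3 × 302.93/29.30 = 292.59 K.
Converting, 292.59 K = 66.99°F.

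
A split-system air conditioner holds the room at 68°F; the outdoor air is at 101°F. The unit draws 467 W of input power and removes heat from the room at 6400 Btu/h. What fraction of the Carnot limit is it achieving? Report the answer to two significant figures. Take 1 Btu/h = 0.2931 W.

Converting, Q̇_C = 6400 Btu/h = 1876 W, so COP_actual = Q̇_C/Ẇ = 1876/467.0 = 4.017.
In absolute terms T_C = 293.15 K and T_H = 311.48 K, so ΔT = 18.33 K.
COP_Carnot = T_C/ΔT = 293.15/18.33 = 15.99.
η_II = COP_actual/COP_Carnot = 4.017/15.99 = 0.2512.

0.25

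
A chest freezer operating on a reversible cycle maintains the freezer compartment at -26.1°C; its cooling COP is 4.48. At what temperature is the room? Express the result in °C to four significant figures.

COP_R = T_C/(T_H − T_C) gives T_H − T_C = T_C/COP.
With T_C = 247.05 K, T_H = 247.05 × (1 + 1/4.48) = 302.20 K.
Converting, 302.20 K = 29.05°C.

29.05 °C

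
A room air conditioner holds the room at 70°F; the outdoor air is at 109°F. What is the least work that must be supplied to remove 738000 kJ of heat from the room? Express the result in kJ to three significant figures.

In absolute terms T_C = 294.26 K and T_H = 315.93 K, so ΔT = 21.67 K.
The reversible limit is COP_R = T_C/ΔT = 13.58, so W_min = Q_C/COP = Q_C·ΔT/T_C.
W_min = 738000 × 21.67/294.26 = 54340 kJ.

54300 kJ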